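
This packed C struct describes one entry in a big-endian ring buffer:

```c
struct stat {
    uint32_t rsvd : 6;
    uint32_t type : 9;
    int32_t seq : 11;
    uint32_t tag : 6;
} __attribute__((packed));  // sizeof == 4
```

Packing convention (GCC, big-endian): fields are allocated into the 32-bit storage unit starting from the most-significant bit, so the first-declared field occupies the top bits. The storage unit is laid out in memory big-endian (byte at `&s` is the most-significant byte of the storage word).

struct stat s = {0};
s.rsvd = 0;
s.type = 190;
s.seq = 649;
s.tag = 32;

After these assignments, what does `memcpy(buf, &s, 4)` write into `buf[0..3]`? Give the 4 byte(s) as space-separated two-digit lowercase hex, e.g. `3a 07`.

[26+:6] rsvd=0 & 0x3f = 0x0; word=0x00000000
[17+:9] type=190 & 0x1ff = 0xbe; word=0x017c0000
[6+:11] seq=649 & 0x7ff = 0x289; word=0x017ca240
[0+:6] tag=32 & 0x3f = 0x20; word=0x017ca260
word = 0x017ca260 → big-endian bytes:
  [0]=0x01  [1]=0x7c  [2]=0xa2  [3]=0x60

01 7c a2 60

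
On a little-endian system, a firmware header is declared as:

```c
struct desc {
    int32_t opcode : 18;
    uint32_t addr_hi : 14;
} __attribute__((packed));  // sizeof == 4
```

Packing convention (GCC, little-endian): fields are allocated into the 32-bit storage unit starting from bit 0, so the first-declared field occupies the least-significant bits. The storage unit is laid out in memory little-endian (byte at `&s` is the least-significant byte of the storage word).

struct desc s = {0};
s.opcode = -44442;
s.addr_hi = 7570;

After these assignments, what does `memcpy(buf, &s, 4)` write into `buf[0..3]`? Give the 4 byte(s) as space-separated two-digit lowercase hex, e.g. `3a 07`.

[0+:18] opcode=-44442 & 0x3ffff = 0x35266; word=0x00035266
[18+:14] addr_hi=7570 & 0x3fff = 0x1d92; word=0x764b5266
word = 0x764b5266 → little-endian bytes:
  [0]=0x66  [1]=0x52  [2]=0x4b  [3]=0x76

66 52 4b 76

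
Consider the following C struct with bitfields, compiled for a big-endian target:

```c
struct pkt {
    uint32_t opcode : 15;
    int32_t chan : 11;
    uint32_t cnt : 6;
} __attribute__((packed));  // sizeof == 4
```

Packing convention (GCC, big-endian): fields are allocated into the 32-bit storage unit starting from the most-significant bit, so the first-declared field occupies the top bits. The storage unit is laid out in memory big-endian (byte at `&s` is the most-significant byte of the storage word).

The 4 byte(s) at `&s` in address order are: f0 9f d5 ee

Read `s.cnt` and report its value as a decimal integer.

[0]=0xf0 [1]=0x9f [2]=0xd5 [3]=0xee (big-endian) → word 0xf09fd5ee
opcode:15 @ bit 17 → (0xf09fd5ee>>17)&0x7fff = 0x784f
chan:11 @ bit 6 → (0xf09fd5ee>>6)&0x7ff = 0x757
cnt:6 @ bit 0 → (0xf09fd5ee>>0)&0x3f = 0x2e  ←

46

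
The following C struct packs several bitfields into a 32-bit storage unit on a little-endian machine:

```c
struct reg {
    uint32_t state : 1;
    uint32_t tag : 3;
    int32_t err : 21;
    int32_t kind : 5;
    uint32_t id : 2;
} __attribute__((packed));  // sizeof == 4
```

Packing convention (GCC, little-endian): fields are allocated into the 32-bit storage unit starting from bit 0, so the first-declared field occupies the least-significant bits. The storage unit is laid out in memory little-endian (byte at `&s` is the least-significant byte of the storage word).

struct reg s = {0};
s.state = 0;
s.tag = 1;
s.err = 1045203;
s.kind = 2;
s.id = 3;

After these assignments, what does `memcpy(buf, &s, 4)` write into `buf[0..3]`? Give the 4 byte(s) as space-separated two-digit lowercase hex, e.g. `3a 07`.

32 2d ff c4

[0+:1] state=0 & 0x1 = 0x0; word=0x00000000
[1+:3] tag=1 & 0x7 = 0x1; word=0x00000002
[4+:21] err=1045203 & 0x1fffff = 0xff2d3; word=0x00ff2d32
[25+:5] kind=2 & 0x1f = 0x2; word=0x04ff2d32
[30+:2] id=3 & 0x3 = 0x3; word=0xc4ff2d32
word = 0xc4ff2d32 → little-endian bytes:
  [0]=0x32  [1]=0x2d  [2]=0xff  [3]=0xc4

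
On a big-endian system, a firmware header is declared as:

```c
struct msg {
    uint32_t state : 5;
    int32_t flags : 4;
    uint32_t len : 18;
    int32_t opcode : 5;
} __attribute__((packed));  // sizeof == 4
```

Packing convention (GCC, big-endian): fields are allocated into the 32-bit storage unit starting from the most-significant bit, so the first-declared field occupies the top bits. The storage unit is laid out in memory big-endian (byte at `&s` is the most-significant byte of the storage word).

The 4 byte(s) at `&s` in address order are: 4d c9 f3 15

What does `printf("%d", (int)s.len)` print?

151448

[0]=0x4d [1]=0xc9 [2]=0xf3 [3]=0x15 (big-endian) → word 0x4dc9f315
state [27+:5] = (word>>27) & 0x1f = 9
flags [23+:4] = (word>>23) & 0xf = 11
len [5+:18] = (word>>5) & 0x3ffff = 151448  ←
opcode [0+:5] = (word>>0) & 0x1f = 21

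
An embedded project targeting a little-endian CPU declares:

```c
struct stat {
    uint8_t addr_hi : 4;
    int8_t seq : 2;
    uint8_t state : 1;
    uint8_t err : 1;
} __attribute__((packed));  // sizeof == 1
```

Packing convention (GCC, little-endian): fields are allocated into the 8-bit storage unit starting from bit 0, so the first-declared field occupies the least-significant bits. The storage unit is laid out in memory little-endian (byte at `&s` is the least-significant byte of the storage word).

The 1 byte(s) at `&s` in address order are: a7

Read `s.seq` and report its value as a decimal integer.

-2

[0]=0xa7 (little-endian) → word 0xa7
addr_hi [0+:4] = (word>>0) & 0xf = 7
seq [4+:2] = (word>>4) & 0x3 = 2  ←
state [6+:1] = (word>>6) & 0x1 = 0
err [7+:1] = (word>>7) & 0x1 = 1
seq signed 2b, MSB=1: 2 - 4 = -2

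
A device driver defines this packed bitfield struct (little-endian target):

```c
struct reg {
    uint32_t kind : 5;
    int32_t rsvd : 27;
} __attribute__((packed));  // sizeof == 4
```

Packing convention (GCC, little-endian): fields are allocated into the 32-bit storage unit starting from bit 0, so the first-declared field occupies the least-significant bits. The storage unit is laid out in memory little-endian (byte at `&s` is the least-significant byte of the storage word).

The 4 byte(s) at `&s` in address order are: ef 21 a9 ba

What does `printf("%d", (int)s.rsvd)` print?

[0]=0xef [1]=0x21 [2]=0xa9 [3]=0xba (little-endian) → word 0xbaa921ef
kind [0+:5] = (word>>0) & 0x1f = 15
rsvd [5+:27] = (word>>5) & 0x7ffffff = 97863951  ←
rsvd signed 27b, MSB=1: 97863951 - 134217728 = -36353777

-36353777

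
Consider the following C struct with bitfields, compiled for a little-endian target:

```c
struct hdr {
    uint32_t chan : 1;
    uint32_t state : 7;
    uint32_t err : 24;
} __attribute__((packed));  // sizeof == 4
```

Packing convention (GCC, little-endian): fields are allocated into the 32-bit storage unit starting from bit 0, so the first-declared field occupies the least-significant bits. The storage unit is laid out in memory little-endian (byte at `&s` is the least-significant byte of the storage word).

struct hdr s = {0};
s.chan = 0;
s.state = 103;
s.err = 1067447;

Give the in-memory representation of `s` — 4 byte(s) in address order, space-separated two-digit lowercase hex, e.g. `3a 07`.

chan:1 = 0 → 0x0 << 0 → word 0x00000000
state:7 = 103 → 0x67 << 1 → word 0x000000ce
err:24 = 1067447 → 0x1049b7 << 8 → word 0x1049b7ce
word = 0x1049b7ce → little-endian bytes:
  [0]=0xce  [1]=0xb7  [2]=0x49  [3]=0x10

ce b7 49 10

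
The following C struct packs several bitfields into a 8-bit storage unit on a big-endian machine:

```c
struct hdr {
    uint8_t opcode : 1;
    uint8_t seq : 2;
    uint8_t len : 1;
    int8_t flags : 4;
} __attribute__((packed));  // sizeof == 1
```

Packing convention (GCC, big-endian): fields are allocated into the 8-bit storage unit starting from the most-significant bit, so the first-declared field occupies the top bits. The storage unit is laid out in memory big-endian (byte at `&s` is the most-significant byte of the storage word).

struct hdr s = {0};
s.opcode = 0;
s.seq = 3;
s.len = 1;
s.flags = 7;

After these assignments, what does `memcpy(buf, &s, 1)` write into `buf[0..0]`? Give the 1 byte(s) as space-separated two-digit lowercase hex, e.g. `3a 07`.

77

opcode (1b) val=0 bits=0x0 at bit 7: 0x00
seq (2b) val=3 bits=0x3 at bit 5: 0x60
len (1b) val=1 bits=0x1 at bit 4: 0x70
flags (4b) val=7 bits=0x7 at bit 0: 0x77
word = 0x77 → big-endian bytes:
  [0]=0x77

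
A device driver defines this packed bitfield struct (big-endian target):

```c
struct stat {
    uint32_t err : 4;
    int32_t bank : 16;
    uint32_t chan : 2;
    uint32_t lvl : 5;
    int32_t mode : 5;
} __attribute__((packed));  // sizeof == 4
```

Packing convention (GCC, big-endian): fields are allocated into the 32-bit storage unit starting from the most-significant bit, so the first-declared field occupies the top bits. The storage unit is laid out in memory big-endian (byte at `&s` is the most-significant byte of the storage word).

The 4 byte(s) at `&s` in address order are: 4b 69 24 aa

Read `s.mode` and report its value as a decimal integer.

[0]=0x4b [1]=0x69 [2]=0x24 [3]=0xaa (big-endian) → word 0x4b6924aa
err [28+:4] = (word>>28) & 0xf = 4
bank [12+:16] = (word>>12) & 0xffff = 46738
chan [10+:2] = (word>>10) & 0x3 = 1
lvl [5+:5] = (word>>5) & 0x1f = 5
mode [0+:5] = (word>>0) & 0x1f = 10  ←
mode signed 5b, MSB=0: value = 10

10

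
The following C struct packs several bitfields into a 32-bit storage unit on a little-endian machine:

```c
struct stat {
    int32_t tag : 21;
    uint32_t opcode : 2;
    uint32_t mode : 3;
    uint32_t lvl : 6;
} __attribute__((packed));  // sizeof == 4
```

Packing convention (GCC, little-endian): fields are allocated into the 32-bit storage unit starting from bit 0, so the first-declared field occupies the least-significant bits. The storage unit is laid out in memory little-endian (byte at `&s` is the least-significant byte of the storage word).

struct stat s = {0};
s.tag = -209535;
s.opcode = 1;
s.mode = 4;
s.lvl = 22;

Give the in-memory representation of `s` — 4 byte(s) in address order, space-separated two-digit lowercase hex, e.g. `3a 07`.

[0+:21] tag=-209535 & 0x1fffff = 0x1ccd81; word=0x001ccd81
[21+:2] opcode=1 & 0x3 = 0x1; word=0x003ccd81
[23+:3] mode=4 & 0x7 = 0x4; word=0x023ccd81
[26+:6] lvl=22 & 0x3f = 0x16; word=0x5a3ccd81
word = 0x5a3ccd81 → little-endian bytes:
  [0]=0x81  [1]=0xcd  [2]=0x3c  [3]=0x5a

81 cd 3c 5a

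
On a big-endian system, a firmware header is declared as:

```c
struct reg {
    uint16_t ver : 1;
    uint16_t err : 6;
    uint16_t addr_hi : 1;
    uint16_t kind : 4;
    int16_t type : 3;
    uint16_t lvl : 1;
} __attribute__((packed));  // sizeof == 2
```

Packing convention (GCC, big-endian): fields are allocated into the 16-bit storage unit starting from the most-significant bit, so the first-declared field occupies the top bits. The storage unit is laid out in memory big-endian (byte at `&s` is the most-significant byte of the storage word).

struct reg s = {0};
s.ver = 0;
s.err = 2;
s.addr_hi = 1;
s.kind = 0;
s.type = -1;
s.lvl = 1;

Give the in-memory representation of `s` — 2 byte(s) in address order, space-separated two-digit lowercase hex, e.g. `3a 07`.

05 0f

ver (1b) val=0 bits=0x0 at bit 15: 0x0000
err (6b) val=2 bits=0x2 at bit 9: 0x0400
addr_hi (1b) val=1 bits=0x1 at bit 8: 0x0500
kind (4b) val=0 bits=0x0 at bit 4: 0x0500
type (3b) val=-1 bits=0x7 at bit 1: 0x050e
lvl (1b) val=1 bits=0x1 at bit 0: 0x050f
word = 0x050f → big-endian bytes:
  [0]=0x05  [1]=0x0f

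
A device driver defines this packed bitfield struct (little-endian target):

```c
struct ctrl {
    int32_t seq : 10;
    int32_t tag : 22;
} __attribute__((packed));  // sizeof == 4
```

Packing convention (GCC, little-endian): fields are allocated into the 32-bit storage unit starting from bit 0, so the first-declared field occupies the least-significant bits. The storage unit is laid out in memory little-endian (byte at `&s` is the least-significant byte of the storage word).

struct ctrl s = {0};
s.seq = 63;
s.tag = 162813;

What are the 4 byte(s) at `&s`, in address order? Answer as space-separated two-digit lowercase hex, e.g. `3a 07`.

seq (10b) val=63 bits=0x3f at bit 0: 0x0000003f
tag (22b) val=162813 bits=0x27bfd at bit 10: 0x09eff43f
word = 0x09eff43f → little-endian bytes:
  [0]=0x3f  [1]=0xf4  [2]=0xef  [3]=0x09

3f f4 ef 09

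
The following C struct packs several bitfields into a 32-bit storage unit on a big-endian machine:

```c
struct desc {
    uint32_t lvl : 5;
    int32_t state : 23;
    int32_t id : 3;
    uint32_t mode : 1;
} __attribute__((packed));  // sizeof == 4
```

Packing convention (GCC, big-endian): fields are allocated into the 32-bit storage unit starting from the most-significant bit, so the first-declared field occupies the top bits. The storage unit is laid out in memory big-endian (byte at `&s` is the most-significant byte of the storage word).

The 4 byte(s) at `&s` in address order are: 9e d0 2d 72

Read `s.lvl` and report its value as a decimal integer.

[0]=0x9e [1]=0xd0 [2]=0x2d [3]=0x72 (big-endian) → word 0x9ed02d72
lvl:5 @ bit 27 → (0x9ed02d72>>27)&0x1f = 0x13  ←
state:23 @ bit 4 → (0x9ed02d72>>4)&0x7fffff = 0x6d02d7
id:3 @ bit 1 → (0x9ed02d72>>1)&0x7 = 0x1
mode:1 @ bit 0 → (0x9ed02d72>>0)&0x1 = 0x0

19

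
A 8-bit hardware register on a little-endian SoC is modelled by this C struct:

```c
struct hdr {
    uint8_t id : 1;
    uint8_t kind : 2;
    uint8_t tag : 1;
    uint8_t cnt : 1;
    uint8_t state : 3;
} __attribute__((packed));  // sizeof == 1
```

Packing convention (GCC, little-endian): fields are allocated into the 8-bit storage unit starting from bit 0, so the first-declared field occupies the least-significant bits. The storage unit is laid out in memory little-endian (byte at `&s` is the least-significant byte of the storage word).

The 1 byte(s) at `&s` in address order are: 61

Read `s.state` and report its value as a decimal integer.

3

[0]=0x61 (little-endian) → word 0x61
id:1 @ bit 0 → (0x61>>0)&0x1 = 0x1
kind:2 @ bit 1 → (0x61>>1)&0x3 = 0x0
tag:1 @ bit 3 → (0x61>>3)&0x1 = 0x0
cnt:1 @ bit 4 → (0x61>>4)&0x1 = 0x0
state:3 @ bit 5 → (0x61>>5)&0x7 = 0x3  ←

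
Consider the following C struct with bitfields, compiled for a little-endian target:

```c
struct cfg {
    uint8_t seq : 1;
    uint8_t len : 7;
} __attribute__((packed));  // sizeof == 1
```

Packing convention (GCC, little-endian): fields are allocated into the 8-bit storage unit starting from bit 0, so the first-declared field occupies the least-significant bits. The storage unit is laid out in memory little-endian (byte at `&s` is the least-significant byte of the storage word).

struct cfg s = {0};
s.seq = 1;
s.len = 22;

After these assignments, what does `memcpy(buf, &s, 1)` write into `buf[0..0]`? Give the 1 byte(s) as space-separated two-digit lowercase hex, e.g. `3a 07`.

seq:1 = 1 → 0x1 << 0 → word 0x01
len:7 = 22 → 0x16 << 1 → word 0x2d
word = 0x2d → little-endian bytes:
  [0]=0x2d

2d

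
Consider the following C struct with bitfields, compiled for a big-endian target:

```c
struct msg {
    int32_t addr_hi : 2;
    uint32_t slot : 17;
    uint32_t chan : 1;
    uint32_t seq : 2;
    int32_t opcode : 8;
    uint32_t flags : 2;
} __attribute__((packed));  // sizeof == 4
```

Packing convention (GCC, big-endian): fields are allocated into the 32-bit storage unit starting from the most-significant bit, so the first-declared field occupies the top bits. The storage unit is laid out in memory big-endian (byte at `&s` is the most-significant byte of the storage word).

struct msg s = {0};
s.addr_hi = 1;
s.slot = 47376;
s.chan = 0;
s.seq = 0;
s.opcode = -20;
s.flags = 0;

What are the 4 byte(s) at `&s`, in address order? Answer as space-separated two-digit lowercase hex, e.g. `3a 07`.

addr_hi:2 = 1 → 0x1 << 30 → word 0x40000000
slot:17 = 47376 → 0xb910 << 13 → word 0x57220000
chan:1 = 0 → 0x0 << 12 → word 0x57220000
seq:2 = 0 → 0x0 << 10 → word 0x57220000
opcode:8 = -20 → 0xec << 2 → word 0x572203b0
flags:2 = 0 → 0x0 << 0 → word 0x572203b0
word = 0x572203b0 → big-endian bytes:
  [0]=0x57  [1]=0x22  [2]=0x03  [3]=0xb0

57 22 03 b0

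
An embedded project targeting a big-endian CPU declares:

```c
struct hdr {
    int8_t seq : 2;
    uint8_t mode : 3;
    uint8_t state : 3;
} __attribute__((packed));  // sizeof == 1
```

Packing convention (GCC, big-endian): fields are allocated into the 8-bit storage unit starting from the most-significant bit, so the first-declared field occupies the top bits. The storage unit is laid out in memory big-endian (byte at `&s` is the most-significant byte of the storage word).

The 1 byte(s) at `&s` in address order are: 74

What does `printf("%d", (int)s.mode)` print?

6

[0]=0x74 (big-endian) → word 0x74
seq [6+:2] = (word>>6) & 0x3 = 1
mode [3+:3] = (word>>3) & 0x7 = 6  ←
state [0+:3] = (word>>0) & 0x7 = 4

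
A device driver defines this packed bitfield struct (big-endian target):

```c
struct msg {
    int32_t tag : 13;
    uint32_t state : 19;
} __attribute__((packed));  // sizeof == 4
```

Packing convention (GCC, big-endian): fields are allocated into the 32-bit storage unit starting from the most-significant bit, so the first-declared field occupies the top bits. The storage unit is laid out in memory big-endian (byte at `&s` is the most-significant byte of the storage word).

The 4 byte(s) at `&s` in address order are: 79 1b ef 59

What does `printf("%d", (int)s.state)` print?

257881

[0]=0x79 [1]=0x1b [2]=0xef [3]=0x59 (big-endian) → word 0x791bef59
tag [19+:13] = (word>>19) & 0x1fff = 3875
state [0+:19] = (word>>0) & 0x7ffff = 257881  ←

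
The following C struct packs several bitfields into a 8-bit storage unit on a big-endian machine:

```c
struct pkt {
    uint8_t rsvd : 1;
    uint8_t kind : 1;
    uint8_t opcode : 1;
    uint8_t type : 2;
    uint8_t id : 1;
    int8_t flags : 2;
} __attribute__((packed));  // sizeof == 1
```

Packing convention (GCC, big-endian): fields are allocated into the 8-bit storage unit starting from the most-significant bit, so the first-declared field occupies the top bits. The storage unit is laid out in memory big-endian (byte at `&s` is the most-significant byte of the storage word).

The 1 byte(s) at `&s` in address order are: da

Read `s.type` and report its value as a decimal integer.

3

[0]=0xda (big-endian) → word 0xda
rsvd [7+:1] = (word>>7) & 0x1 = 1
kind [6+:1] = (word>>6) & 0x1 = 1
opcode [5+:1] = (word>>5) & 0x1 = 0
type [3+:2] = (word>>3) & 0x3 = 3  ←
id [2+:1] = (word>>2) & 0x1 = 0
flags [0+:2] = (word>>0) & 0x3 = 2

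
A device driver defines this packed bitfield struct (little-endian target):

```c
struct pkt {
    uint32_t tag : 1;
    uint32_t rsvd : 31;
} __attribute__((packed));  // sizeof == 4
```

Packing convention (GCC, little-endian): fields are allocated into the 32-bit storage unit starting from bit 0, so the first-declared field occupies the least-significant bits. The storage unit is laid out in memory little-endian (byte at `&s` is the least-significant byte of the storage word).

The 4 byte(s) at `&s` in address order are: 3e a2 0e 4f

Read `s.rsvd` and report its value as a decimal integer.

[0]=0x3e [1]=0xa2 [2]=0x0e [3]=0x4f (little-endian) → word 0x4f0ea23e
tag [0+:1] = (word>>0) & 0x1 = 0
rsvd [1+:31] = (word>>1) & 0x7fffffff = 663179551  ←

663179551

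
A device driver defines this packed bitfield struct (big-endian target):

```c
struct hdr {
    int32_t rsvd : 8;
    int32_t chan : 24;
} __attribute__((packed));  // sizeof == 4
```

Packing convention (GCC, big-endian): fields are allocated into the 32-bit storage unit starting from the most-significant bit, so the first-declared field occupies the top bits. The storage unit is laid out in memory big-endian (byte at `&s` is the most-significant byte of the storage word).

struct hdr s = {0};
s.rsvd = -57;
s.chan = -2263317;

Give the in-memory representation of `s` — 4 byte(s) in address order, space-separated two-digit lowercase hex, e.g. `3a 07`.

c7 dd 76 eb

rsvd (8b) val=-57 bits=0xc7 at bit 24: 0xc7000000
chan (24b) val=-2263317 bits=0xdd76eb at bit 0: 0xc7dd76eb
word = 0xc7dd76eb → big-endian bytes:
  [0]=0xc7  [1]=0xdd  [2]=0x76  [3]=0xeb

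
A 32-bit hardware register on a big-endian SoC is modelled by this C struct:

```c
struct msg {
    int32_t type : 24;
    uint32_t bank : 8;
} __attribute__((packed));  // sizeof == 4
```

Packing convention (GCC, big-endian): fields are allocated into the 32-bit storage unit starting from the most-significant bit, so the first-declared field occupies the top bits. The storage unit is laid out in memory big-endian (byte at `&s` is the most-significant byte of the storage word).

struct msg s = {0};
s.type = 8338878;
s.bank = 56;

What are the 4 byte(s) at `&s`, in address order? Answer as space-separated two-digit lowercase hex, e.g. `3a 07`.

7f 3d be 38

[8+:24] type=8338878 & 0xffffff = 0x7f3dbe; word=0x7f3dbe00
[0+:8] bank=56 & 0xff = 0x38; word=0x7f3dbe38
word = 0x7f3dbe38 → big-endian bytes:
  [0]=0x7f  [1]=0x3d  [2]=0xbe  [3]=0x38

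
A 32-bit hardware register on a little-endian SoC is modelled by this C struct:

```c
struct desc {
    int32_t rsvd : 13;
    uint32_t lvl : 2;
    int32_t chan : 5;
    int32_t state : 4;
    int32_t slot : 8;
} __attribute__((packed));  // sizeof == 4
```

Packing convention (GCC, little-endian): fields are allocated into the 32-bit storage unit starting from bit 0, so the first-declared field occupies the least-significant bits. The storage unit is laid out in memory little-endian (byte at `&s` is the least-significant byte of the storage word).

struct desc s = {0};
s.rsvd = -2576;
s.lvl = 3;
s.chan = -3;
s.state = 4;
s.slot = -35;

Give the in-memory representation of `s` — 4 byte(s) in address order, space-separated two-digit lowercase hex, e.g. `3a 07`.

f0 f5 4e dd

rsvd (13b) val=-2576 bits=0x15f0 at bit 0: 0x000015f0
lvl (2b) val=3 bits=0x3 at bit 13: 0x000075f0
chan (5b) val=-3 bits=0x1d at bit 15: 0x000ef5f0
state (4b) val=4 bits=0x4 at bit 20: 0x004ef5f0
slot (8b) val=-35 bits=0xdd at bit 24: 0xdd4ef5f0
word = 0xdd4ef5f0 → little-endian bytes:
  [0]=0xf0  [1]=0xf5  [2]=0x4e  [3]=0xdd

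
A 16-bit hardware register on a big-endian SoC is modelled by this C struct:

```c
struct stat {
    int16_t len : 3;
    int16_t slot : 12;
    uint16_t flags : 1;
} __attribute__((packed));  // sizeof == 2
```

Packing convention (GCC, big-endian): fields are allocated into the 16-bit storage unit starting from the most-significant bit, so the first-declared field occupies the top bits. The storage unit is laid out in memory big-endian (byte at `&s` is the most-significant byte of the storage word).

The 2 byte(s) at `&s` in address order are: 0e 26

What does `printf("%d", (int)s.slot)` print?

1811

[0]=0x0e [1]=0x26 (big-endian) → word 0x0e26
len [13+:3] = (word>>13) & 0x7 = 0
slot [1+:12] = (word>>1) & 0xfff = 1811  ←
flags [0+:1] = (word>>0) & 0x1 = 0
slot signed 12b, MSB=0: value = 1811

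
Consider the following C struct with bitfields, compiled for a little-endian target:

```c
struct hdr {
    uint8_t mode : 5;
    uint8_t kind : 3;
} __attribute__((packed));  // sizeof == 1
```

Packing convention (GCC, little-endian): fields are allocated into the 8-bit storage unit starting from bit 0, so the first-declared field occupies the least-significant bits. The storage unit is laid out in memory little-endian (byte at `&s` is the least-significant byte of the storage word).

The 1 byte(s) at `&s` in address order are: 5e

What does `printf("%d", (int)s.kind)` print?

[0]=0x5e (little-endian) → word 0x5e
mode [0+:5] = (word>>0) & 0x1f = 30
kind [5+:3] = (word>>5) & 0x7 = 2  ←

2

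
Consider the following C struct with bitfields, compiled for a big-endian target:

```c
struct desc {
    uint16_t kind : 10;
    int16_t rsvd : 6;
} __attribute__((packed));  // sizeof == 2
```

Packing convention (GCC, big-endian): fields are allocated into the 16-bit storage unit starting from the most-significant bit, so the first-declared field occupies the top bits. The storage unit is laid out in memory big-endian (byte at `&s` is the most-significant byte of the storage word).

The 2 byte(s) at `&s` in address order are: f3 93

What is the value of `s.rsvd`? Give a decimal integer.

[0]=0xf3 [1]=0x93 (big-endian) → word 0xf393
kind [6+:10] = (word>>6) & 0x3ff = 974
rsvd [0+:6] = (word>>0) & 0x3f = 19  ←
rsvd signed 6b, MSB=0: value = 19

19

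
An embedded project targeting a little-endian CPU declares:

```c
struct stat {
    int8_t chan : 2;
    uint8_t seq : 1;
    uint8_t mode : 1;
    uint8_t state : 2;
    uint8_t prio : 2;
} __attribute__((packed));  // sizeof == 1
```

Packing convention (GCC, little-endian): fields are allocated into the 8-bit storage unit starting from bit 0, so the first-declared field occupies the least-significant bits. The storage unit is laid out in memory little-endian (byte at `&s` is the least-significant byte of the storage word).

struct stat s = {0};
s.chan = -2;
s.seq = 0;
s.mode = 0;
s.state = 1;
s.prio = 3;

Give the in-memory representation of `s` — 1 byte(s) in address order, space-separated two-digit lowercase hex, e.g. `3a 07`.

d2

[0+:2] chan=-2 & 0x3 = 0x2; word=0x02
[2+:1] seq=0 & 0x1 = 0x0; word=0x02
[3+:1] mode=0 & 0x1 = 0x0; word=0x02
[4+:2] state=1 & 0x3 = 0x1; word=0x12
[6+:2] prio=3 & 0x3 = 0x3; word=0xd2
word = 0xd2 → little-endian bytes:
  [0]=0xd2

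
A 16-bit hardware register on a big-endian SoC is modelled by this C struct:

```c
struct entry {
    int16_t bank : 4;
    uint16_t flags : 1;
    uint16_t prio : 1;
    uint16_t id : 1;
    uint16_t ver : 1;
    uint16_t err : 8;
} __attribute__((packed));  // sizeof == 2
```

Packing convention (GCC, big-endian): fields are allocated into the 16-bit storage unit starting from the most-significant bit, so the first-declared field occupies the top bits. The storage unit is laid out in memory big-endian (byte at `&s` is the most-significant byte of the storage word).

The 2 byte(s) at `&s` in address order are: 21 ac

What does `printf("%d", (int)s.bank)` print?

[0]=0x21 [1]=0xac (big-endian) → word 0x21ac
bank:4 @ bit 12 → (0x21ac>>12)&0xf = 0x2  ←
flags:1 @ bit 11 → (0x21ac>>11)&0x1 = 0x0
prio:1 @ bit 10 → (0x21ac>>10)&0x1 = 0x0
id:1 @ bit 9 → (0x21ac>>9)&0x1 = 0x0
ver:1 @ bit 8 → (0x21ac>>8)&0x1 = 0x1
err:8 @ bit 0 → (0x21ac>>0)&0xff = 0xac
bank signed 4b, MSB=0: value = 2

2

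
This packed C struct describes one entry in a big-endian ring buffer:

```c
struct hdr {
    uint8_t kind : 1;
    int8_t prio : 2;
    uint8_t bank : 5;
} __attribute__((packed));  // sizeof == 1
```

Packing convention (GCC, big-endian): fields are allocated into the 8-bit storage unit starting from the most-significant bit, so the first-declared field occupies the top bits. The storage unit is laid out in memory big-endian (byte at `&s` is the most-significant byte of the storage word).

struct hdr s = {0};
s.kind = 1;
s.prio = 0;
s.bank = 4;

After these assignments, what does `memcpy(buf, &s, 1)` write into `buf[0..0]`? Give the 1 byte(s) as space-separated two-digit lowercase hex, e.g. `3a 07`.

84

kind:1 = 1 → 0x1 << 7 → word 0x80
prio:2 = 0 → 0x0 << 5 → word 0x80
bank:5 = 4 → 0x4 << 0 → word 0x84
word = 0x84 → big-endian bytes:
  [0]=0x84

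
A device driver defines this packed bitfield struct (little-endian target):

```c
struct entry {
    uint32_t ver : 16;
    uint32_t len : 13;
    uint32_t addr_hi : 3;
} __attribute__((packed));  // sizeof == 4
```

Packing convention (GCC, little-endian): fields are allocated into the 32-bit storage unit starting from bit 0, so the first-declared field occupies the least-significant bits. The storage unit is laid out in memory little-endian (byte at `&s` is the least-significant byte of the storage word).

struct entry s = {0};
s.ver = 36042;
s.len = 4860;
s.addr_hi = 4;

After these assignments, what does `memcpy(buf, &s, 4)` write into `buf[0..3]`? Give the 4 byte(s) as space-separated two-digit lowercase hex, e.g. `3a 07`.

ca 8c fc 92

ver (16b) val=36042 bits=0x8cca at bit 0: 0x00008cca
len (13b) val=4860 bits=0x12fc at bit 16: 0x12fc8cca
addr_hi (3b) val=4 bits=0x4 at bit 29: 0x92fc8cca
word = 0x92fc8cca → little-endian bytes:
  [0]=0xca  [1]=0x8c  [2]=0xfc  [3]=0x92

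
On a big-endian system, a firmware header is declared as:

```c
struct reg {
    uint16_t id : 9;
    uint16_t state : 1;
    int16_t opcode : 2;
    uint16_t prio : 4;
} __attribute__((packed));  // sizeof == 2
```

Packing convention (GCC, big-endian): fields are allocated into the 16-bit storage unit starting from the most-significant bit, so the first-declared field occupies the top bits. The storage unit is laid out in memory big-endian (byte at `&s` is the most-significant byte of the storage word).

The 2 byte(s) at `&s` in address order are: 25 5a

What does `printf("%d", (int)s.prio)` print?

10

[0]=0x25 [1]=0x5a (big-endian) → word 0x255a
id:9 @ bit 7 → (0x255a>>7)&0x1ff = 0x4a
state:1 @ bit 6 → (0x255a>>6)&0x1 = 0x1
opcode:2 @ bit 4 → (0x255a>>4)&0x3 = 0x1
prio:4 @ bit 0 → (0x255a>>0)&0xf = 0xa  ←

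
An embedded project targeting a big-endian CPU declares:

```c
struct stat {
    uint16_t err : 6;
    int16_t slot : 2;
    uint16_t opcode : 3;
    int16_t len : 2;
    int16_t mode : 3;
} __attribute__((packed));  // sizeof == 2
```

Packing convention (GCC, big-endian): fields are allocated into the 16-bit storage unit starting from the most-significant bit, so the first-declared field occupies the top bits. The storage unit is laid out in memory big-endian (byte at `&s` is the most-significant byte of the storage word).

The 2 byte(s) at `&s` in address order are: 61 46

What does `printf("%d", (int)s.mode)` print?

[0]=0x61 [1]=0x46 (big-endian) → word 0x6146
err [10+:6] = (word>>10) & 0x3f = 24
slot [8+:2] = (word>>8) & 0x3 = 1
opcode [5+:3] = (word>>5) & 0x7 = 2
len [3+:2] = (word>>3) & 0x3 = 0
mode [0+:3] = (word>>0) & 0x7 = 6  ←
mode signed 3b, MSB=1: 6 - 8 = -2

-2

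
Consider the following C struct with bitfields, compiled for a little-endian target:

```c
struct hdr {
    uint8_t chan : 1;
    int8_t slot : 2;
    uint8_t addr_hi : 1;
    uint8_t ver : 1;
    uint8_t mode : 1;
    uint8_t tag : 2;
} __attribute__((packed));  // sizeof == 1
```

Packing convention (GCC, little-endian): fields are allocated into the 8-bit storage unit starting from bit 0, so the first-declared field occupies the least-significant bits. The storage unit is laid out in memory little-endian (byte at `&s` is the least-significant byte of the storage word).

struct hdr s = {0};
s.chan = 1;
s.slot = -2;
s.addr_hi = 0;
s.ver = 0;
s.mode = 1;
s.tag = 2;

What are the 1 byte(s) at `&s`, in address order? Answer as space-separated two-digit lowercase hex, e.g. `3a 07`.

chan:1 = 1 → 0x1 << 0 → word 0x01
slot:2 = -2 → 0x2 << 1 → word 0x05
addr_hi:1 = 0 → 0x0 << 3 → word 0x05
ver:1 = 0 → 0x0 << 4 → word 0x05
mode:1 = 1 → 0x1 << 5 → word 0x25
tag:2 = 2 → 0x2 << 6 → word 0xa5
word = 0xa5 → little-endian bytes:
  [0]=0xa5

a5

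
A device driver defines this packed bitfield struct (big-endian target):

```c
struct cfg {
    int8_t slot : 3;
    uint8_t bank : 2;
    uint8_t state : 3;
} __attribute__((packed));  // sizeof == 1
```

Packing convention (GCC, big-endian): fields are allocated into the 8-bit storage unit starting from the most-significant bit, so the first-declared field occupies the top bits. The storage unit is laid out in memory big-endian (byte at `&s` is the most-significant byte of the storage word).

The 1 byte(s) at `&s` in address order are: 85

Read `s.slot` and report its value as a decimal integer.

[0]=0x85 (big-endian) → word 0x85
slot:3 @ bit 5 → (0x85>>5)&0x7 = 0x4  ←
bank:2 @ bit 3 → (0x85>>3)&0x3 = 0x0
state:3 @ bit 0 → (0x85>>0)&0x7 = 0x5
slot signed 3b, MSB=1: 4 - 8 = -4

-4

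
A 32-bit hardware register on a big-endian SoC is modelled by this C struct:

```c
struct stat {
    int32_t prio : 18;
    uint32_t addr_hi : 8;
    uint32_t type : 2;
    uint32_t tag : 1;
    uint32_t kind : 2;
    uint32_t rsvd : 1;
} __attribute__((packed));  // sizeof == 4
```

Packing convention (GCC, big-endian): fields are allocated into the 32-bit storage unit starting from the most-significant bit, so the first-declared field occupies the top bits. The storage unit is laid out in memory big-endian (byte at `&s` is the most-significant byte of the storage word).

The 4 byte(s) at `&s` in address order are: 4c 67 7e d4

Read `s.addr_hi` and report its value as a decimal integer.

251

[0]=0x4c [1]=0x67 [2]=0x7e [3]=0xd4 (big-endian) → word 0x4c677ed4
prio:18 @ bit 14 → (0x4c677ed4>>14)&0x3ffff = 0x1319d
addr_hi:8 @ bit 6 → (0x4c677ed4>>6)&0xff = 0xfb  ←
type:2 @ bit 4 → (0x4c677ed4>>4)&0x3 = 0x1
tag:1 @ bit 3 → (0x4c677ed4>>3)&0x1 = 0x0
kind:2 @ bit 1 → (0x4c677ed4>>1)&0x3 = 0x2
rsvd:1 @ bit 0 → (0x4c677ed4>>0)&0x1 = 0x0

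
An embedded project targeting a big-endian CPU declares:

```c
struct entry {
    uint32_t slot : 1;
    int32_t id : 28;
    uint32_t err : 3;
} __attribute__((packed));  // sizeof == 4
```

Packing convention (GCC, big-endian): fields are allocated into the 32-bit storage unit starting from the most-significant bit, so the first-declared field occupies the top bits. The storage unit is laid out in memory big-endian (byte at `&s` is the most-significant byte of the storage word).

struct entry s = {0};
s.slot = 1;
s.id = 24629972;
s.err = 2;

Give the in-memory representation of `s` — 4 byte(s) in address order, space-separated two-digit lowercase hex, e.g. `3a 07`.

slot (1b) val=1 bits=0x1 at bit 31: 0x80000000
id (28b) val=24629972 bits=0x177d2d4 at bit 3: 0x8bbe96a0
err (3b) val=2 bits=0x2 at bit 0: 0x8bbe96a2
word = 0x8bbe96a2 → big-endian bytes:
  [0]=0x8b  [1]=0xbe  [2]=0x96  [3]=0xa2

8b be 96 a2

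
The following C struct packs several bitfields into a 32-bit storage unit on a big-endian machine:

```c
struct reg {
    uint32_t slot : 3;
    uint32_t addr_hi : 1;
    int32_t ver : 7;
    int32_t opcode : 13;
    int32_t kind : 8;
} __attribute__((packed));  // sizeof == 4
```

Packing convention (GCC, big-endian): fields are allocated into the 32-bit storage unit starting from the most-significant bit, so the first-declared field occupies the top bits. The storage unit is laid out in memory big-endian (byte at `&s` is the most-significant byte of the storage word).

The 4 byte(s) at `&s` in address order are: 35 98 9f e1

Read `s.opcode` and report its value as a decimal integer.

-1889

[0]=0x35 [1]=0x98 [2]=0x9f [3]=0xe1 (big-endian) → word 0x35989fe1
slot [29+:3] = (word>>29) & 0x7 = 1
addr_hi [28+:1] = (word>>28) & 0x1 = 1
ver [21+:7] = (word>>21) & 0x7f = 44
opcode [8+:13] = (word>>8) & 0x1fff = 6303  ←
kind [0+:8] = (word>>0) & 0xff = 225
opcode signed 13b, MSB=1: 6303 - 8192 = -1889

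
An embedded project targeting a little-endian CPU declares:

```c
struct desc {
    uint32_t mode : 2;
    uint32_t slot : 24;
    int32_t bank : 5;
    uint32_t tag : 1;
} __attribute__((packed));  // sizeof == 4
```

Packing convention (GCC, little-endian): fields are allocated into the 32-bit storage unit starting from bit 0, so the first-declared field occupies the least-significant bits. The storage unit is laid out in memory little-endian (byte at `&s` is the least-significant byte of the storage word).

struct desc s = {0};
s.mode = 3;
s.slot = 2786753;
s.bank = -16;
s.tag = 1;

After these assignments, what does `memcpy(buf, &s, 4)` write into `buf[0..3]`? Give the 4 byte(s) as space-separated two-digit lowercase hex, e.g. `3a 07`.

[0+:2] mode=3 & 0x3 = 0x3; word=0x00000003
[2+:24] slot=2786753 & 0xffffff = 0x2a85c1; word=0x00aa1707
[26+:5] bank=-16 & 0x1f = 0x10; word=0x40aa1707
[31+:1] tag=1 & 0x1 = 0x1; word=0xc0aa1707
word = 0xc0aa1707 → little-endian bytes:
  [0]=0x07  [1]=0x17  [2]=0xaa  [3]=0xc0

07 17 aa c0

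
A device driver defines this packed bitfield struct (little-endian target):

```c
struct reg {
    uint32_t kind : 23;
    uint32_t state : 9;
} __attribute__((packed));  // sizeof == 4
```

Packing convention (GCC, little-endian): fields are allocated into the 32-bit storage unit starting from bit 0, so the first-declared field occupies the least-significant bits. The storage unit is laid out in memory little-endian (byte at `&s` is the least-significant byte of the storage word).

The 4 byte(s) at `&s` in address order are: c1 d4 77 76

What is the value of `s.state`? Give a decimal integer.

[0]=0xc1 [1]=0xd4 [2]=0x77 [3]=0x76 (little-endian) → word 0x7677d4c1
kind:23 @ bit 0 → (0x7677d4c1>>0)&0x7fffff = 0x77d4c1
state:9 @ bit 23 → (0x7677d4c1>>23)&0x1ff = 0xec  ←

236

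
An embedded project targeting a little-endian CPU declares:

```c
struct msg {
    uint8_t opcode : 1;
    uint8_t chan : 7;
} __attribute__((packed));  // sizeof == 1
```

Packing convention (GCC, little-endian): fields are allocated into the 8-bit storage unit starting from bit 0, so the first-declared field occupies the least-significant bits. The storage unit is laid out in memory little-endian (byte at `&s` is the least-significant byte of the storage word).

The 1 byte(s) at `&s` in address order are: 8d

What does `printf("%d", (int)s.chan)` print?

70

[0]=0x8d (little-endian) → word 0x8d
opcode [0+:1] = (word>>0) & 0x1 = 1
chan [1+:7] = (word>>1) & 0x7f = 70  ←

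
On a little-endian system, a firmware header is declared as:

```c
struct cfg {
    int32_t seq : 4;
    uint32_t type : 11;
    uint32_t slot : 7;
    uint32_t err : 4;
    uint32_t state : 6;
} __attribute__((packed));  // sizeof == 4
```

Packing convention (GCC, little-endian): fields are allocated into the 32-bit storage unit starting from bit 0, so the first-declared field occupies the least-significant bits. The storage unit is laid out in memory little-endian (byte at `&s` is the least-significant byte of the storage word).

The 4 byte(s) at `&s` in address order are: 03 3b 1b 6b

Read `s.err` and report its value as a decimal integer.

12

[0]=0x03 [1]=0x3b [2]=0x1b [3]=0x6b (little-endian) → word 0x6b1b3b03
seq [0+:4] = (word>>0) & 0xf = 3
type [4+:11] = (word>>4) & 0x7ff = 944
slot [15+:7] = (word>>15) & 0x7f = 54
err [22+:4] = (word>>22) & 0xf = 12  ←
state [26+:6] = (word>>26) & 0x3f = 26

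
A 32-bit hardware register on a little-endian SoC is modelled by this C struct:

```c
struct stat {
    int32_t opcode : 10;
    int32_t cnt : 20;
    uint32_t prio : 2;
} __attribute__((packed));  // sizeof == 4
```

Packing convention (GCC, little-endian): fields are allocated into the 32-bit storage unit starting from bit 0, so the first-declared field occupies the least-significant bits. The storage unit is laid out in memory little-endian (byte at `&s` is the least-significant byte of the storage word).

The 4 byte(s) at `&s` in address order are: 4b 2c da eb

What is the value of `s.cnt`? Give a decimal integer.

[0]=0x4b [1]=0x2c [2]=0xda [3]=0xeb (little-endian) → word 0xebda2c4b
opcode:10 @ bit 0 → (0xebda2c4b>>0)&0x3ff = 0x4b
cnt:20 @ bit 10 → (0xebda2c4b>>10)&0xfffff = 0xaf68b  ←
prio:2 @ bit 30 → (0xebda2c4b>>30)&0x3 = 0x3
cnt signed 20b, MSB=1: 718475 - 1048576 = -330101

-330101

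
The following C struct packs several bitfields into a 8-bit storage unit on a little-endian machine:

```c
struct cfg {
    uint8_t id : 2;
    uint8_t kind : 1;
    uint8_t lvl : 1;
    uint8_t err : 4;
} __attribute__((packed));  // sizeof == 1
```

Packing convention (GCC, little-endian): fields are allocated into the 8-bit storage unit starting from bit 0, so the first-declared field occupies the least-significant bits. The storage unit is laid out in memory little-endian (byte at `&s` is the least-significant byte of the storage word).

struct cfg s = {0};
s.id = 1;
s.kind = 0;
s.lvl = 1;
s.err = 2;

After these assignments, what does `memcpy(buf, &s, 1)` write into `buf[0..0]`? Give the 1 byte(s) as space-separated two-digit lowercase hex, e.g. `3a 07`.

id:2 = 1 → 0x1 << 0 → word 0x01
kind:1 = 0 → 0x0 << 2 → word 0x01
lvl:1 = 1 → 0x1 << 3 → word 0x09
err:4 = 2 → 0x2 << 4 → word 0x29
word = 0x29 → little-endian bytes:
  [0]=0x29

29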